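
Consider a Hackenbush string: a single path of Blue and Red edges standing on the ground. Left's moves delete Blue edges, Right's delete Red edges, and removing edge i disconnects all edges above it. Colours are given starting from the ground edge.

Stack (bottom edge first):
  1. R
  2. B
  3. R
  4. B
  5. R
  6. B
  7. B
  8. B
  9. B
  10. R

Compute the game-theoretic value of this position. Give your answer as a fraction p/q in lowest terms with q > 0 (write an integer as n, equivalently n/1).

Recurse on prefixes of the 10-edge string R B R B R B B B B R:
R: Left { · }, Right { 0 } => simplest -1
RB: Left { -1 }, Right { 0 } => simplest -1/2
RBR: Left { -1 }, Right { -1/2,0 } => simplest -3/4
RBRB: Left { -1,-3/4 }, Right { -1/2,0 } => simplest -5/8
RBRBR: Left { -1,-3/4 }, Right { -5/8,-1/2,0 } => simplest -11/16
RBRBRB: Left { -1,-3/4,-11/16 }, Right { -5/8,-1/2,0 } => simplest -21/32
RBRBRBB: Left { -1,-3/4,-11/16,-21/32 }, Right { -5/8,-1/2,0 } => simplest -41/64
RBRBRBBB: Left { -1,-3/4,-11/16,-21/32,-41/64 }, Right { -5/8,-1/2,0 } => simplest -81/128
RBRBRBBBB: Left { -1,-3/4,-11/16,-21/32,-41/64,-81/128 }, Right { -5/8,-1/2,0 } => simplest -161/256
RBRBRBBBBR: Left { -1,-3/4,-11/16,-21/32,-41/64,-81/128 }, Right { -161/256,-5/8,-1/2,0 } => simplest -323/512

-323/512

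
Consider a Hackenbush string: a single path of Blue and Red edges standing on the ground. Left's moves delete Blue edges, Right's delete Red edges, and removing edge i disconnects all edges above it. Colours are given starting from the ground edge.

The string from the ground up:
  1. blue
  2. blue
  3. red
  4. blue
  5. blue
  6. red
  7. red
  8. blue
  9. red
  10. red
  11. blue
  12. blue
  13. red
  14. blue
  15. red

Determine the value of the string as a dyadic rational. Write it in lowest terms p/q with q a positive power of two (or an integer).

Build g(s[:k]) for k = 1..15, string s = blue blue red blue blue red red blue red red blue blue red blue red.
b: Left { 0 }, Right { ∅ } → simplest 1
bb: Left { 0 1 }, Right { ∅ } → simplest 2
bbr: Left { 0 1 }, Right { 2 } → simplest 3/2
bbrb: Left { 0 1 3/2 }, Right { 2 } → simplest 7/4
bbrbb: Left { 0 1 3/2 7/4 }, Right { 2 } → simplest 15/8
bbrbbr: Left { 0 1 3/2 7/4 }, Right { 15/8 2 } → simplest 29/16
bbrbbrr: Left { 0 1 3/2 7/4 }, Right { 29/16 15/8 2 } → simplest 57/32
bbrbbrrb: Left { 0 1 3/2 7/4 57/32 }, Right { 29/16 15/8 2 } → simplest 115/64
bbrbbrrbr: Left { 0 1 3/2 7/4 57/32 }, Right { 115/64 29/16 15/8 2 } → simplest 229/128
bbrbbrrbrr: Left { 0 1 3/2 7/4 57/32 }, Right { 229/128 115/64 29/16 15/8 2 } → simplest 457/256
bbrbbrrbrrb: Left { 0 1 3/2 7/4 57/32 457/256 }, Right { 229/128 115/64 29/16 15/8 2 } → simplest 915/512
bbrbbrrbrrbb: Left { 0 1 3/2 7/4 57/32 457/256 915/512 }, Right { 229/128 115/64 29/16 15/8 2 } → simplest 1831/1024
bbrbbrrbrrbbr: Left { 0 1 3/2 7/4 57/32 457/256 915/512 }, Right { 1831/1024 229/128 115/64 29/16 15/8 2 } → simplest 3661/2048
bbrbbrrbrrbbrb: Left { 0 1 3/2 7/4 57/32 457/256 915/512 3661/2048 }, Right { 1831/1024 229/128 115/64 29/16 15/8 2 } → simplest 7323/4096
bbrbbrrbrrbbrbr: Left { 0 1 3/2 7/4 57/32 457/256 915/512 3661/2048 }, Right { 7323/4096 1831/1024 229/128 115/64 29/16 15/8 2 } → simplest 14645/8192

14645/8192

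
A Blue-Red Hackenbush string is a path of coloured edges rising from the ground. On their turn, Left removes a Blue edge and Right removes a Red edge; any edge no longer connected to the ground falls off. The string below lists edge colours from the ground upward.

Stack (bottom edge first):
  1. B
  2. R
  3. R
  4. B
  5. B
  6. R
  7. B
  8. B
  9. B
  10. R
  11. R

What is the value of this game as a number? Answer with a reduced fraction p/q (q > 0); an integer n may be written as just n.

441/1024

edge 1 of 11 (B): { 0 | (no moves) } -> 1
edge 2 of 11 (R): { 0 | 1 } -> 1/2
edge 3 of 11 (R): { 0 | 1/2,1 } -> 1/4
edge 4 of 11 (B): { 0,1/4 | 1/2,1 } -> 3/8
edge 5 of 11 (B): { 0,1/4,3/8 | 1/2,1 } -> 7/16
edge 6 of 11 (R): { 0,1/4,3/8 | 7/16,1/2,1 } -> 13/32
edge 7 of 11 (B): { 0,1/4,3/8,13/32 | 7/16,1/2,1 } -> 27/64
edge 8 of 11 (B): { 0,1/4,3/8,13/32,27/64 | 7/16,1/2,1 } -> 55/128
edge 9 of 11 (B): { 0,1/4,3/8,13/32,27/64,55/128 | 7/16,1/2,1 } -> 111/256
edge 10 of 11 (R): { 0,1/4,3/8,13/32,27/64,55/128 | 111/256,7/16,1/2,1 } -> 221/512
edge 11 of 11 (R): { 0,1/4,3/8,13/32,27/64,55/128 | 221/512,111/256,7/16,1/2,1 } -> 441/1024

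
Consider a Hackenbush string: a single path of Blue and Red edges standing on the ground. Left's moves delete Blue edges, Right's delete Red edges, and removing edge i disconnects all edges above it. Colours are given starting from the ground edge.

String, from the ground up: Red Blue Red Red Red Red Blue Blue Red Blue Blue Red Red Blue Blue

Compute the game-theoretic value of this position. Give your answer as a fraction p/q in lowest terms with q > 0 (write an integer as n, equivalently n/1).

1 of 15 · R · max L −∞ · min R 0 ⇒ -1
2 of 15 · RB · max L -1 · min R 0 ⇒ -1/2
3 of 15 · RBR · max L -1 · min R -1/2 ⇒ -3/4
4 of 15 · RBRR · max L -1 · min R -3/4 ⇒ -7/8
5 of 15 · RBRRR · max L -1 · min R -7/8 ⇒ -15/16
6 of 15 · RBRRRR · max L -1 · min R -15/16 ⇒ -31/32
7 of 15 · RBRRRRB · max L -31/32 · min R -15/16 ⇒ -61/64
8 of 15 · RBRRRRBB · max L -61/64 · min R -15/16 ⇒ -121/128
9 of 15 · RBRRRRBBR · max L -61/64 · min R -121/128 ⇒ -243/256
10 of 15 · RBRRRRBBRB · max L -243/256 · min R -121/128 ⇒ -485/512
11 of 15 · RBRRRRBBRBB · max L -485/512 · min R -121/128 ⇒ -969/1024
12 of 15 · RBRRRRBBRBBR · max L -485/512 · min R -969/1024 ⇒ -1939/2048
13 of 15 · RBRRRRBBRBBRR · max L -485/512 · min R -1939/2048 ⇒ -3879/4096
14 of 15 · RBRRRRBBRBBRRB · max L -3879/4096 · min R -1939/2048 ⇒ -7757/8192
15 of 15 · RBRRRRBBRBBRRBB · max L -7757/8192 · min R -1939/2048 ⇒ -15513/16384

-15513/16384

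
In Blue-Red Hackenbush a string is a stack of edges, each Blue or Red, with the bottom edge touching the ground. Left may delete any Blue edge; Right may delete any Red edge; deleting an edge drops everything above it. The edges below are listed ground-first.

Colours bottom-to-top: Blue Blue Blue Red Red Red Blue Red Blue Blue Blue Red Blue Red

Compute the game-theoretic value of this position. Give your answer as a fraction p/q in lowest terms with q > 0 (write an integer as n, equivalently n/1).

4469/2048

g(B) = { 0 | — } → 1
g(BB) = { 0 1 | — } → 2
g(BBB) = { 0 1 2 | — } → 3
g(BBBR) = { 0 1 2 | 3 } → 5/2
g(BBBRR) = { 0 1 2 | 5/2 3 } → 9/4
g(BBBRRR) = { 0 1 2 | 9/4 5/2 3 } → 17/8
g(BBBRRRB) = { 0 1 2 17/8 | 9/4 5/2 3 } → 35/16
g(BBBRRRBR) = { 0 1 2 17/8 | 35/16 9/4 5/2 3 } → 69/32
g(BBBRRRBRB) = { 0 1 2 17/8 69/32 | 35/16 9/4 5/2 3 } → 139/64
g(BBBRRRBRBB) = { 0 1 2 17/8 69/32 139/64 | 35/16 9/4 5/2 3 } → 279/128
g(BBBRRRBRBBB) = { 0 1 2 17/8 69/32 139/64 279/128 | 35/16 9/4 5/2 3 } → 559/256
g(BBBRRRBRBBBR) = { 0 1 2 17/8 69/32 139/64 279/128 | 559/256 35/16 9/4 5/2 3 } → 1117/512
g(BBBRRRBRBBBRB) = { 0 1 2 17/8 69/32 139/64 279/128 1117/512 | 559/256 35/16 9/4 5/2 3 } → 2235/1024
g(BBBRRRBRBBBRBR) = { 0 1 2 17/8 69/32 139/64 279/128 1117/512 | 2235/1024 559/256 35/16 9/4 5/2 3 } → 4469/2048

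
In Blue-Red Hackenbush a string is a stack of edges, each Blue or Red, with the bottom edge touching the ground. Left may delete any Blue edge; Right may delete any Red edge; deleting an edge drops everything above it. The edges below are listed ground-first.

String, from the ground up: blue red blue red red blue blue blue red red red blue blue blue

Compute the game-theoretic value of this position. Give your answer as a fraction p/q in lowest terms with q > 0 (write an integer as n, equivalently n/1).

edge 1 of 14 (blue): { 0 | — } => 1
edge 2 of 14 (red): { 0 | 1 } => 1/2
edge 3 of 14 (blue): { 0,1/2 | 1 } => 3/4
edge 4 of 14 (red): { 0,1/2 | 3/4,1 } => 5/8
edge 5 of 14 (red): { 0,1/2 | 5/8,3/4,1 } => 9/16
edge 6 of 14 (blue): { 0,1/2,9/16 | 5/8,3/4,1 } => 19/32
edge 7 of 14 (blue): { 0,1/2,9/16,19/32 | 5/8,3/4,1 } => 39/64
edge 8 of 14 (blue): { 0,1/2,9/16,19/32,39/64 | 5/8,3/4,1 } => 79/128
edge 9 of 14 (red): { 0,1/2,9/16,19/32,39/64 | 79/128,5/8,3/4,1 } => 157/256
edge 10 of 14 (red): { 0,1/2,9/16,19/32,39/64 | 157/256,79/128,5/8,3/4,1 } => 313/512
edge 11 of 14 (red): { 0,1/2,9/16,19/32,39/64 | 313/512,157/256,79/128,5/8,3/4,1 } => 625/1024
edge 12 of 14 (blue): { 0,1/2,9/16,19/32,39/64,625/1024 | 313/512,157/256,79/128,5/8,3/4,1 } => 1251/2048
edge 13 of 14 (blue): { 0,1/2,9/16,19/32,39/64,625/1024,1251/2048 | 313/512,157/256,79/128,5/8,3/4,1 } => 2503/4096
edge 14 of 14 (blue): { 0,1/2,9/16,19/32,39/64,625/1024,1251/2048,2503/4096 | 313/512,157/256,79/128,5/8,3/4,1 } => 5007/8192

5007/8192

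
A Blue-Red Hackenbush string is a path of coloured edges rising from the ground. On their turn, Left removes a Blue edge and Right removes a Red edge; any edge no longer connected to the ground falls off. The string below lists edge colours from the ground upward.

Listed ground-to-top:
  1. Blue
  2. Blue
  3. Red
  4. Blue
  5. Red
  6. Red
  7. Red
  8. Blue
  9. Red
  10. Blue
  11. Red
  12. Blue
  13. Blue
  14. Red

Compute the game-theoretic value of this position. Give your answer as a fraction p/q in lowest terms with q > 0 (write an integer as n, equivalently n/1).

6317/4096

Recurse on prefixes of the 14-edge string Blue Blue Red Blue Red Red Red Blue Red Blue Red Blue Blue Red:
1 of 14 · B · max L 0 · min R +∞ => 1
2 of 14 · BB · max L 1 · min R +∞ => 2
3 of 14 · BBR · max L 1 · min R 2 => 3/2
4 of 14 · BBRB · max L 3/2 · min R 2 => 7/4
5 of 14 · BBRBR · max L 3/2 · min R 7/4 => 13/8
6 of 14 · BBRBRR · max L 3/2 · min R 13/8 => 25/16
7 of 14 · BBRBRRR · max L 3/2 · min R 25/16 => 49/32
8 of 14 · BBRBRRRB · max L 49/32 · min R 25/16 => 99/64
9 of 14 · BBRBRRRBR · max L 49/32 · min R 99/64 => 197/128
10 of 14 · BBRBRRRBRB · max L 197/128 · min R 99/64 => 395/256
11 of 14 · BBRBRRRBRBR · max L 197/128 · min R 395/256 => 789/512
12 of 14 · BBRBRRRBRBRB · max L 789/512 · min R 395/256 => 1579/1024
13 of 14 · BBRBRRRBRBRBB · max L 1579/1024 · min R 395/256 => 3159/2048
14 of 14 · BBRBRRRBRBRBBR · max L 1579/1024 · min R 3159/2048 => 6317/4096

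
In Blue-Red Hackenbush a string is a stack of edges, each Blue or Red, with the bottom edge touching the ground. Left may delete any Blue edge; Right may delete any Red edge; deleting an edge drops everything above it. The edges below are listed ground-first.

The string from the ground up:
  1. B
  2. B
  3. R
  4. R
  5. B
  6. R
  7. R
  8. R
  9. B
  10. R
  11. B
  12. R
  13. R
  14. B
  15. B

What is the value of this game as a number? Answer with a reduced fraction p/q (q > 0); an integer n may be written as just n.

10407/8192

Recurse on prefixes of the 15-edge string B B R R B R R R B R B R R B B:
g(B) = { 0 | (no moves) } — 1
g(BB) = { 0, 1 | (no moves) } — 2
g(BBR) = { 0, 1 | 2 } — 3/2
g(BBRR) = { 0, 1 | 3/2, 2 } — 5/4
g(BBRRB) = { 0, 1, 5/4 | 3/2, 2 } — 11/8
g(BBRRBR) = { 0, 1, 5/4 | 11/8, 3/2, 2 } — 21/16
g(BBRRBRR) = { 0, 1, 5/4 | 21/16, 11/8, 3/2, 2 } — 41/32
g(BBRRBRRR) = { 0, 1, 5/4 | 41/32, 21/16, 11/8, 3/2, 2 } — 81/64
g(BBRRBRRRB) = { 0, 1, 5/4, 81/64 | 41/32, 21/16, 11/8, 3/2, 2 } — 163/128
g(BBRRBRRRBR) = { 0, 1, 5/4, 81/64 | 163/128, 41/32, 21/16, 11/8, 3/2, 2 } — 325/256
g(BBRRBRRRBRB) = { 0, 1, 5/4, 81/64, 325/256 | 163/128, 41/32, 21/16, 11/8, 3/2, 2 } — 651/512
g(BBRRBRRRBRBR) = { 0, 1, 5/4, 81/64, 325/256 | 651/512, 163/128, 41/32, 21/16, 11/8, 3/2, 2 } — 1301/1024
g(BBRRBRRRBRBRR) = { 0, 1, 5/4, 81/64, 325/256 | 1301/1024, 651/512, 163/128, 41/32, 21/16, 11/8, 3/2, 2 } — 2601/2048
g(BBRRBRRRBRBRRB) = { 0, 1, 5/4, 81/64, 325/256, 2601/2048 | 1301/1024, 651/512, 163/128, 41/32, 21/16, 11/8, 3/2, 2 } — 5203/4096
g(BBRRBRRRBRBRRBB) = { 0, 1, 5/4, 81/64, 325/256, 2601/2048, 5203/4096 | 1301/1024, 651/512, 163/128, 41/32, 21/16, 11/8, 3/2, 2 } — 10407/8192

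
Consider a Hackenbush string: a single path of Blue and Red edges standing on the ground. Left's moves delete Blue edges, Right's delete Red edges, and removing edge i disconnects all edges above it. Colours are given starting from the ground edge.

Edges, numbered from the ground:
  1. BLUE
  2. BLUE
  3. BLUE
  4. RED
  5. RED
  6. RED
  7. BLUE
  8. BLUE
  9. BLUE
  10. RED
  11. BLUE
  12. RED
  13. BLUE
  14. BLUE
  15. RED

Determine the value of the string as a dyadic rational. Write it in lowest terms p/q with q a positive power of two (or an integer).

v_1 [B]  L=[0]  R=[(no moves)]  = 1
v_2 [BB]  L=[0 1]  R=[(no moves)]  = 2
v_3 [BBB]  L=[0 1 2]  R=[(no moves)]  = 3
v_4 [BBBR]  L=[0 1 2]  R=[3]  = 5/2
v_5 [BBBRR]  L=[0 1 2]  R=[5/2 3]  = 9/4
v_6 [BBBRRR]  L=[0 1 2]  R=[9/4 5/2 3]  = 17/8
v_7 [BBBRRRB]  L=[0 1 2 17/8]  R=[9/4 5/2 3]  = 35/16
v_8 [BBBRRRBB]  L=[0 1 2 17/8 35/16]  R=[9/4 5/2 3]  = 71/32
v_9 [BBBRRRBBB]  L=[0 1 2 17/8 35/16 71/32]  R=[9/4 5/2 3]  = 143/64
v_10 [BBBRRRBBBR]  L=[0 1 2 17/8 35/16 71/32]  R=[143/64 9/4 5/2 3]  = 285/128
v_11 [BBBRRRBBBRB]  L=[0 1 2 17/8 35/16 71/32 285/128]  R=[143/64 9/4 5/2 3]  = 571/256
v_12 [BBBRRRBBBRBR]  L=[0 1 2 17/8 35/16 71/32 285/128]  R=[571/256 143/64 9/4 5/2 3]  = 1141/512
v_13 [BBBRRRBBBRBRB]  L=[0 1 2 17/8 35/16 71/32 285/128 1141/512]  R=[571/256 143/64 9/4 5/2 3]  = 2283/1024
v_14 [BBBRRRBBBRBRBB]  L=[0 1 2 17/8 35/16 71/32 285/128 1141/512 2283/1024]  R=[571/256 143/64 9/4 5/2 3]  = 4567/2048
v_15 [BBBRRRBBBRBRBBR]  L=[0 1 2 17/8 35/16 71/32 285/128 1141/512 2283/1024]  R=[4567/2048 571/256 143/64 9/4 5/2 3]  = 9133/4096

9133/4096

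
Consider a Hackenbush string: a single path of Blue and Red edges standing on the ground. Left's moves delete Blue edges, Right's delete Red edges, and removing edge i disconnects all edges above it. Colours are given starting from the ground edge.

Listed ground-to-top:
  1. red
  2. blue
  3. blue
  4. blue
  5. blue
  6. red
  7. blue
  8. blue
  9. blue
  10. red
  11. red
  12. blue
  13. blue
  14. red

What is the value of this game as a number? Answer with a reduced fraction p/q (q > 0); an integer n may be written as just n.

v_1 [r]  L=[·]  R=[0]  ⇒ -1
v_2 [rb]  L=[-1]  R=[0]  ⇒ -1/2
v_3 [rbb]  L=[-1 -1/2]  R=[0]  ⇒ -1/4
v_4 [rbbb]  L=[-1 -1/2 -1/4]  R=[0]  ⇒ -1/8
v_5 [rbbbb]  L=[-1 -1/2 -1/4 -1/8]  R=[0]  ⇒ -1/16
v_6 [rbbbbr]  L=[-1 -1/2 -1/4 -1/8]  R=[-1/16 0]  ⇒ -3/32
v_7 [rbbbbrb]  L=[-1 -1/2 -1/4 -1/8 -3/32]  R=[-1/16 0]  ⇒ -5/64
v_8 [rbbbbrbb]  L=[-1 -1/2 -1/4 -1/8 -3/32 -5/64]  R=[-1/16 0]  ⇒ -9/128
v_9 [rbbbbrbbb]  L=[-1 -1/2 -1/4 -1/8 -3/32 -5/64 -9/128]  R=[-1/16 0]  ⇒ -17/256
v_10 [rbbbbrbbbr]  L=[-1 -1/2 -1/4 -1/8 -3/32 -5/64 -9/128]  R=[-17/256 -1/16 0]  ⇒ -35/512
v_11 [rbbbbrbbbrr]  L=[-1 -1/2 -1/4 -1/8 -3/32 -5/64 -9/128]  R=[-35/512 -17/256 -1/16 0]  ⇒ -71/1024
v_12 [rbbbbrbbbrrb]  L=[-1 -1/2 -1/4 -1/8 -3/32 -5/64 -9/128 -71/1024]  R=[-35/512 -17/256 -1/16 0]  ⇒ -141/2048
v_13 [rbbbbrbbbrrbb]  L=[-1 -1/2 -1/4 -1/8 -3/32 -5/64 -9/128 -71/1024 -141/2048]  R=[-35/512 -17/256 -1/16 0]  ⇒ -281/4096
v_14 [rbbbbrbbbrrbbr]  L=[-1 -1/2 -1/4 -1/8 -3/32 -5/64 -9/128 -71/1024 -141/2048]  R=[-281/4096 -35/512 -17/256 -1/16 0]  ⇒ -563/8192

-563/8192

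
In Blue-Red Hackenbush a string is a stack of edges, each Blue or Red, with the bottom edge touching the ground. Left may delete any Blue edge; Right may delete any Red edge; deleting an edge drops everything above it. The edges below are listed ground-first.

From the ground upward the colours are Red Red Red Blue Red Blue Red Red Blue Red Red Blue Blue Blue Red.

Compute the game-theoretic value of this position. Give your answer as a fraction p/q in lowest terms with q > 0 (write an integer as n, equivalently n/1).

-11107/4096

Recurse on prefixes of the 15-edge string Red Red Red Blue Red Blue Red Red Blue Red Red Blue Blue Blue Red:
R: Left {  }, Right { 0 } — simplest -1
RR: Left {  }, Right { -1; 0 } — simplest -2
RRR: Left {  }, Right { -2; -1; 0 } — simplest -3
RRRB: Left { -3 }, Right { -2; -1; 0 } — simplest -5/2
RRRBR: Left { -3 }, Right { -5/2; -2; -1; 0 } — simplest -11/4
RRRBRB: Left { -3; -11/4 }, Right { -5/2; -2; -1; 0 } — simplest -21/8
RRRBRBR: Left { -3; -11/4 }, Right { -21/8; -5/2; -2; -1; 0 } — simplest -43/16
RRRBRBRR: Left { -3; -11/4 }, Right { -43/16; -21/8; -5/2; -2; -1; 0 } — simplest -87/32
RRRBRBRRB: Left { -3; -11/4; -87/32 }, Right { -43/16; -21/8; -5/2; -2; -1; 0 } — simplest -173/64
RRRBRBRRBR: Left { -3; -11/4; -87/32 }, Right { -173/64; -43/16; -21/8; -5/2; -2; -1; 0 } — simplest -347/128
RRRBRBRRBRR: Left { -3; -11/4; -87/32 }, Right { -347/128; -173/64; -43/16; -21/8; -5/2; -2; -1; 0 } — simplest -695/256
RRRBRBRRBRRB: Left { -3; -11/4; -87/32; -695/256 }, Right { -347/128; -173/64; -43/16; -21/8; -5/2; -2; -1; 0 } — simplest -1389/512
RRRBRBRRBRRBB: Left { -3; -11/4; -87/32; -695/256; -1389/512 }, Right { -347/128; -173/64; -43/16; -21/8; -5/2; -2; -1; 0 } — simplest -2777/1024
RRRBRBRRBRRBBB: Left { -3; -11/4; -87/32; -695/256; -1389/512; -2777/1024 }, Right { -347/128; -173/64; -43/16; -21/8; -5/2; -2; -1; 0 } — simplest -5553/2048
RRRBRBRRBRRBBBR: Left { -3; -11/4; -87/32; -695/256; -1389/512; -2777/1024 }, Right { -5553/2048; -347/128; -173/64; -43/16; -21/8; -5/2; -2; -1; 0 } — simplest -11107/4096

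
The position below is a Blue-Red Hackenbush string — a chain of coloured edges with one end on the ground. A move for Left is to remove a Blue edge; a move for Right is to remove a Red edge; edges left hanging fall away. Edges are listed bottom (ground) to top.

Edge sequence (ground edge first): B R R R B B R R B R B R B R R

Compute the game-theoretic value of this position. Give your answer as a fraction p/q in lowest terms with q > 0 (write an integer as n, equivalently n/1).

3241/16384

G(B) = { 0 | — } so 1
G(BR) = { 0 | 1 } so 1/2
G(BRR) = { 0 | 1/2, 1 } so 1/4
G(BRRR) = { 0 | 1/4, 1/2, 1 } so 1/8
G(BRRRB) = { 0, 1/8 | 1/4, 1/2, 1 } so 3/16
G(BRRRBB) = { 0, 1/8, 3/16 | 1/4, 1/2, 1 } so 7/32
G(BRRRBBR) = { 0, 1/8, 3/16 | 7/32, 1/4, 1/2, 1 } so 13/64
G(BRRRBBRR) = { 0, 1/8, 3/16 | 13/64, 7/32, 1/4, 1/2, 1 } so 25/128
G(BRRRBBRRB) = { 0, 1/8, 3/16, 25/128 | 13/64, 7/32, 1/4, 1/2, 1 } so 51/256
G(BRRRBBRRBR) = { 0, 1/8, 3/16, 25/128 | 51/256, 13/64, 7/32, 1/4, 1/2, 1 } so 101/512
G(BRRRBBRRBRB) = { 0, 1/8, 3/16, 25/128, 101/512 | 51/256, 13/64, 7/32, 1/4, 1/2, 1 } so 203/1024
G(BRRRBBRRBRBR) = { 0, 1/8, 3/16, 25/128, 101/512 | 203/1024, 51/256, 13/64, 7/32, 1/4, 1/2, 1 } so 405/2048
G(BRRRBBRRBRBRB) = { 0, 1/8, 3/16, 25/128, 101/512, 405/2048 | 203/1024, 51/256, 13/64, 7/32, 1/4, 1/2, 1 } so 811/4096
G(BRRRBBRRBRBRBR) = { 0, 1/8, 3/16, 25/128, 101/512, 405/2048 | 811/4096, 203/1024, 51/256, 13/64, 7/32, 1/4, 1/2, 1 } so 1621/8192
G(BRRRBBRRBRBRBRR) = { 0, 1/8, 3/16, 25/128, 101/512, 405/2048 | 1621/8192, 811/4096, 203/1024, 51/256, 13/64, 7/32, 1/4, 1/2, 1 } so 3241/16384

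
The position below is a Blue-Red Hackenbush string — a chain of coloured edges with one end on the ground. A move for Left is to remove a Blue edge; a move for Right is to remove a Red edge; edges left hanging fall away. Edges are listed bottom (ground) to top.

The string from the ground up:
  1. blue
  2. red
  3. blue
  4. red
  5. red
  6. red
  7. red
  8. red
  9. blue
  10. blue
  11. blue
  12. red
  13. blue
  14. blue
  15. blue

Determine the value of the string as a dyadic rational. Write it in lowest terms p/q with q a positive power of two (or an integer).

8431/16384

Prefix values for blue red blue red red red red red blue blue blue red blue blue blue via {L|R} + simplicity:
edge 1 of 15 (blue): { 0 | — } so 1
edge 2 of 15 (red): { 0 | 1 } so 1/2
edge 3 of 15 (blue): { 0, 1/2 | 1 } so 3/4
edge 4 of 15 (red): { 0, 1/2 | 3/4, 1 } so 5/8
edge 5 of 15 (red): { 0, 1/2 | 5/8, 3/4, 1 } so 9/16
edge 6 of 15 (red): { 0, 1/2 | 9/16, 5/8, 3/4, 1 } so 17/32
edge 7 of 15 (red): { 0, 1/2 | 17/32, 9/16, 5/8, 3/4, 1 } so 33/64
edge 8 of 15 (red): { 0, 1/2 | 33/64, 17/32, 9/16, 5/8, 3/4, 1 } so 65/128
edge 9 of 15 (blue): { 0, 1/2, 65/128 | 33/64, 17/32, 9/16, 5/8, 3/4, 1 } so 131/256
edge 10 of 15 (blue): { 0, 1/2, 65/128, 131/256 | 33/64, 17/32, 9/16, 5/8, 3/4, 1 } so 263/512
edge 11 of 15 (blue): { 0, 1/2, 65/128, 131/256, 263/512 | 33/64, 17/32, 9/16, 5/8, 3/4, 1 } so 527/1024
edge 12 of 15 (red): { 0, 1/2, 65/128, 131/256, 263/512 | 527/1024, 33/64, 17/32, 9/16, 5/8, 3/4, 1 } so 1053/2048
edge 13 of 15 (blue): { 0, 1/2, 65/128, 131/256, 263/512, 1053/2048 | 527/1024, 33/64, 17/32, 9/16, 5/8, 3/4, 1 } so 2107/4096
edge 14 of 15 (blue): { 0, 1/2, 65/128, 131/256, 263/512, 1053/2048, 2107/4096 | 527/1024, 33/64, 17/32, 9/16, 5/8, 3/4, 1 } so 4215/8192
edge 15 of 15 (blue): { 0, 1/2, 65/128, 131/256, 263/512, 1053/2048, 2107/4096, 4215/8192 | 527/1024, 33/64, 17/32, 9/16, 5/8, 3/4, 1 } so 8431/16384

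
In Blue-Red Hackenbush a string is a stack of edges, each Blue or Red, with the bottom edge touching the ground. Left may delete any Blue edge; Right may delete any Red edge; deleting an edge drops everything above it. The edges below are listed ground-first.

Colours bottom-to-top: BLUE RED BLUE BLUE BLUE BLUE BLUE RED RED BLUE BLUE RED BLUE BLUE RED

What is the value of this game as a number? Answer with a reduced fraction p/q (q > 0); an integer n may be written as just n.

step 1: add BLUE to get B; options L={ 0 } R={  } = 1
step 2: add RED to get BR; options L={ 0 } R={ 1 } = 1/2
step 3: add BLUE to get BRB; options L={ 0; 1/2 } R={ 1 } = 3/4
step 4: add BLUE to get BRBB; options L={ 0; 1/2; 3/4 } R={ 1 } = 7/8
step 5: add BLUE to get BRBBB; options L={ 0; 1/2; 3/4; 7/8 } R={ 1 } = 15/16
step 6: add BLUE to get BRBBBB; options L={ 0; 1/2; 3/4; 7/8; 15/16 } R={ 1 } = 31/32
step 7: add BLUE to get BRBBBBB; options L={ 0; 1/2; 3/4; 7/8; 15/16; 31/32 } R={ 1 } = 63/64
step 8: add RED to get BRBBBBBR; options L={ 0; 1/2; 3/4; 7/8; 15/16; 31/32 } R={ 63/64; 1 } = 125/128
step 9: add RED to get BRBBBBBRR; options L={ 0; 1/2; 3/4; 7/8; 15/16; 31/32 } R={ 125/128; 63/64; 1 } = 249/256
step 10: add BLUE to get BRBBBBBRRB; options L={ 0; 1/2; 3/4; 7/8; 15/16; 31/32; 249/256 } R={ 125/128; 63/64; 1 } = 499/512
step 11: add BLUE to get BRBBBBBRRBB; options L={ 0; 1/2; 3/4; 7/8; 15/16; 31/32; 249/256; 499/512 } R={ 125/128; 63/64; 1 } = 999/1024
step 12: add RED to get BRBBBBBRRBBR; options L={ 0; 1/2; 3/4; 7/8; 15/16; 31/32; 249/256; 499/512 } R={ 999/1024; 125/128; 63/64; 1 } = 1997/2048
step 13: add BLUE to get BRBBBBBRRBBRB; options L={ 0; 1/2; 3/4; 7/8; 15/16; 31/32; 249/256; 499/512; 1997/2048 } R={ 999/1024; 125/128; 63/64; 1 } = 3995/4096
step 14: add BLUE to get BRBBBBBRRBBRBB; options L={ 0; 1/2; 3/4; 7/8; 15/16; 31/32; 249/256; 499/512; 1997/2048; 3995/4096 } R={ 999/1024; 125/128; 63/64; 1 } = 7991/8192
step 15: add RED to get BRBBBBBRRBBRBBR; options L={ 0; 1/2; 3/4; 7/8; 15/16; 31/32; 249/256; 499/512; 1997/2048; 3995/4096 } R={ 7991/8192; 999/1024; 125/128; 63/64; 1 } = 15981/16384

15981/16384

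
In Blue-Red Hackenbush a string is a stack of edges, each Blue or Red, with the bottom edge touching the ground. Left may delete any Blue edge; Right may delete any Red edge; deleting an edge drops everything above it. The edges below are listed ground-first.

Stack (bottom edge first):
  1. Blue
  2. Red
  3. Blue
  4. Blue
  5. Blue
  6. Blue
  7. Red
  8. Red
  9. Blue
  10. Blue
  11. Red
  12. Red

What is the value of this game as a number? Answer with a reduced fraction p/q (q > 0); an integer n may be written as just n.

1945/2048

step 1: add Blue to get B; options L={ 0 } R={ — } → 1
step 2: add Red to get BR; options L={ 0 } R={ 1 } → 1/2
step 3: add Blue to get BRB; options L={ 0; 1/2 } R={ 1 } → 3/4
step 4: add Blue to get BRBB; options L={ 0; 1/2; 3/4 } R={ 1 } → 7/8
step 5: add Blue to get BRBBB; options L={ 0; 1/2; 3/4; 7/8 } R={ 1 } → 15/16
step 6: add Blue to get BRBBBB; options L={ 0; 1/2; 3/4; 7/8; 15/16 } R={ 1 } → 31/32
step 7: add Red to get BRBBBBR; options L={ 0; 1/2; 3/4; 7/8; 15/16 } R={ 31/32; 1 } → 61/64
step 8: add Red to get BRBBBBRR; options L={ 0; 1/2; 3/4; 7/8; 15/16 } R={ 61/64; 31/32; 1 } → 121/128
step 9: add Blue to get BRBBBBRRB; options L={ 0; 1/2; 3/4; 7/8; 15/16; 121/128 } R={ 61/64; 31/32; 1 } → 243/256
step 10: add Blue to get BRBBBBRRBB; options L={ 0; 1/2; 3/4; 7/8; 15/16; 121/128; 243/256 } R={ 61/64; 31/32; 1 } → 487/512
step 11: add Red to get BRBBBBRRBBR; options L={ 0; 1/2; 3/4; 7/8; 15/16; 121/128; 243/256 } R={ 487/512; 61/64; 31/32; 1 } → 973/1024
step 12: add Red to get BRBBBBRRBBRR; options L={ 0; 1/2; 3/4; 7/8; 15/16; 121/128; 243/256 } R={ 973/1024; 487/512; 61/64; 31/32; 1 } → 1945/2048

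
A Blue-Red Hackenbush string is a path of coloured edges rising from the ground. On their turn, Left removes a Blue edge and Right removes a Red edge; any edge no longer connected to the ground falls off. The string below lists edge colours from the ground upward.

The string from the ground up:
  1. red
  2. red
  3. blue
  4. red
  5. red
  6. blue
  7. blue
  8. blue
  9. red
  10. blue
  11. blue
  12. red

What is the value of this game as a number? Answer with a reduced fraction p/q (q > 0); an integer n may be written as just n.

step 1: add red to get r; options L={ — } R={ 0 } -> -1
step 2: add red to get rr; options L={ — } R={ -1; 0 } -> -2
step 3: add blue to get rrb; options L={ -2 } R={ -1; 0 } -> -3/2
step 4: add red to get rrbr; options L={ -2 } R={ -3/2; -1; 0 } -> -7/4
step 5: add red to get rrbrr; options L={ -2 } R={ -7/4; -3/2; -1; 0 } -> -15/8
step 6: add blue to get rrbrrb; options L={ -2; -15/8 } R={ -7/4; -3/2; -1; 0 } -> -29/16
step 7: add blue to get rrbrrbb; options L={ -2; -15/8; -29/16 } R={ -7/4; -3/2; -1; 0 } -> -57/32
step 8: add blue to get rrbrrbbb; options L={ -2; -15/8; -29/16; -57/32 } R={ -7/4; -3/2; -1; 0 } -> -113/64
step 9: add red to get rrbrrbbbr; options L={ -2; -15/8; -29/16; -57/32 } R={ -113/64; -7/4; -3/2; -1; 0 } -> -227/128
step 10: add blue to get rrbrrbbbrb; options L={ -2; -15/8; -29/16; -57/32; -227/128 } R={ -113/64; -7/4; -3/2; -1; 0 } -> -453/256
step 11: add blue to get rrbrrbbbrbb; options L={ -2; -15/8; -29/16; -57/32; -227/128; -453/256 } R={ -113/64; -7/4; -3/2; -1; 0 } -> -905/512
step 12: add red to get rrbrrbbbrbbr; options L={ -2; -15/8; -29/16; -57/32; -227/128; -453/256 } R={ -905/512; -113/64; -7/4; -3/2; -1; 0 } -> -1811/1024

-1811/1024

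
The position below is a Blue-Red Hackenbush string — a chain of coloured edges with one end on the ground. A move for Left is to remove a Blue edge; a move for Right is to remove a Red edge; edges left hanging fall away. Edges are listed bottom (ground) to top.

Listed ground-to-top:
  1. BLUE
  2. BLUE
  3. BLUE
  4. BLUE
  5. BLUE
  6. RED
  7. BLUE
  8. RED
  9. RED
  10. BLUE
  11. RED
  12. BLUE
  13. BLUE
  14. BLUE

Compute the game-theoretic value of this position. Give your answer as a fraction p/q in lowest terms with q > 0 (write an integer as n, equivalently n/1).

Build G(s[:k]) for k = 1..14, string s = BLUE BLUE BLUE BLUE BLUE RED BLUE RED RED BLUE RED BLUE BLUE BLUE.
G_1 [B]  L=[0]  R=[—]  ⇒ 1
G_2 [BB]  L=[0 1]  R=[—]  ⇒ 2
G_3 [BBB]  L=[0 1 2]  R=[—]  ⇒ 3
G_4 [BBBB]  L=[0 1 2 3]  R=[—]  ⇒ 4
G_5 [BBBBB]  L=[0 1 2 3 4]  R=[—]  ⇒ 5
G_6 [BBBBBR]  L=[0 1 2 3 4]  R=[5]  ⇒ 9/2
G_7 [BBBBBRB]  L=[0 1 2 3 4 9/2]  R=[5]  ⇒ 19/4
G_8 [BBBBBRBR]  L=[0 1 2 3 4 9/2]  R=[19/4 5]  ⇒ 37/8
G_9 [BBBBBRBRR]  L=[0 1 2 3 4 9/2]  R=[37/8 19/4 5]  ⇒ 73/16
G_10 [BBBBBRBRRB]  L=[0 1 2 3 4 9/2 73/16]  R=[37/8 19/4 5]  ⇒ 147/32
G_11 [BBBBBRBRRBR]  L=[0 1 2 3 4 9/2 73/16]  R=[147/32 37/8 19/4 5]  ⇒ 293/64
G_12 [BBBBBRBRRBRB]  L=[0 1 2 3 4 9/2 73/16 293/64]  R=[147/32 37/8 19/4 5]  ⇒ 587/128
G_13 [BBBBBRBRRBRBB]  L=[0 1 2 3 4 9/2 73/16 293/64 587/128]  R=[147/32 37/8 19/4 5]  ⇒ 1175/256
G_14 [BBBBBRBRRBRBBB]  L=[0 1 2 3 4 9/2 73/16 293/64 587/128 1175/256]  R=[147/32 37/8 19/4 5]  ⇒ 2351/512

2351/512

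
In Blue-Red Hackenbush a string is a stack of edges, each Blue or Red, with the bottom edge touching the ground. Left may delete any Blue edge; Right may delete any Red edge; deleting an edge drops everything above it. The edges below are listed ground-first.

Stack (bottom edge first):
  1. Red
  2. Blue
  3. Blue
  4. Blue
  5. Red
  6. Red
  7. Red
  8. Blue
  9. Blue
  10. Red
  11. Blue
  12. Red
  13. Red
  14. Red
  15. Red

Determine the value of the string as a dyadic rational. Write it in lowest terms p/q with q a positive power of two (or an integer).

Prefix values for Red Blue Blue Blue Red Red Red Blue Blue Red Blue Red Red Red Red via {L|R} + simplicity:
g(R) = { none | 0 } => -1
g(RB) = { -1 | 0 } => -1/2
g(RBB) = { -1,-1/2 | 0 } => -1/4
g(RBBB) = { -1,-1/2,-1/4 | 0 } => -1/8
g(RBBBR) = { -1,-1/2,-1/4 | -1/8,0 } => -3/16
g(RBBBRR) = { -1,-1/2,-1/4 | -3/16,-1/8,0 } => -7/32
g(RBBBRRR) = { -1,-1/2,-1/4 | -7/32,-3/16,-1/8,0 } => -15/64
g(RBBBRRRB) = { -1,-1/2,-1/4,-15/64 | -7/32,-3/16,-1/8,0 } => -29/128
g(RBBBRRRBB) = { -1,-1/2,-1/4,-15/64,-29/128 | -7/32,-3/16,-1/8,0 } => -57/256
g(RBBBRRRBBR) = { -1,-1/2,-1/4,-15/64,-29/128 | -57/256,-7/32,-3/16,-1/8,0 } => -115/512
g(RBBBRRRBBRB) = { -1,-1/2,-1/4,-15/64,-29/128,-115/512 | -57/256,-7/32,-3/16,-1/8,0 } => -229/1024
g(RBBBRRRBBRBR) = { -1,-1/2,-1/4,-15/64,-29/128,-115/512 | -229/1024,-57/256,-7/32,-3/16,-1/8,0 } => -459/2048
g(RBBBRRRBBRBRR) = { -1,-1/2,-1/4,-15/64,-29/128,-115/512 | -459/2048,-229/1024,-57/256,-7/32,-3/16,-1/8,0 } => -919/4096
g(RBBBRRRBBRBRRR) = { -1,-1/2,-1/4,-15/64,-29/128,-115/512 | -919/4096,-459/2048,-229/1024,-57/256,-7/32,-3/16,-1/8,0 } => -1839/8192
g(RBBBRRRBBRBRRRR) = { -1,-1/2,-1/4,-15/64,-29/128,-115/512 | -1839/8192,-919/4096,-459/2048,-229/1024,-57/256,-7/32,-3/16,-1/8,0 } => -3679/16384

-3679/16384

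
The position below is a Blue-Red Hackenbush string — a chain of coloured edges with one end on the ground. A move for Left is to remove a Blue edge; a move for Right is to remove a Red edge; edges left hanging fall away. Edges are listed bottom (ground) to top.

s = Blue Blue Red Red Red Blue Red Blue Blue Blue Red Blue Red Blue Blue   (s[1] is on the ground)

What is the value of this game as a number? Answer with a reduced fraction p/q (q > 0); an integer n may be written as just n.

step 1: add Blue to get B; options L={ 0 } R={ ∅ } -> 1
step 2: add Blue to get BB; options L={ 0; 1 } R={ ∅ } -> 2
step 3: add Red to get BBR; options L={ 0; 1 } R={ 2 } -> 3/2
step 4: add Red to get BBRR; options L={ 0; 1 } R={ 3/2; 2 } -> 5/4
step 5: add Red to get BBRRR; options L={ 0; 1 } R={ 5/4; 3/2; 2 } -> 9/8
step 6: add Blue to get BBRRRB; options L={ 0; 1; 9/8 } R={ 5/4; 3/2; 2 } -> 19/16
step 7: add Red to get BBRRRBR; options L={ 0; 1; 9/8 } R={ 19/16; 5/4; 3/2; 2 } -> 37/32
step 8: add Blue to get BBRRRBRB; options L={ 0; 1; 9/8; 37/32 } R={ 19/16; 5/4; 3/2; 2 } -> 75/64
step 9: add Blue to get BBRRRBRBB; options L={ 0; 1; 9/8; 37/32; 75/64 } R={ 19/16; 5/4; 3/2; 2 } -> 151/128
step 10: add Blue to get BBRRRBRBBB; options L={ 0; 1; 9/8; 37/32; 75/64; 151/128 } R={ 19/16; 5/4; 3/2; 2 } -> 303/256
step 11: add Red to get BBRRRBRBBBR; options L={ 0; 1; 9/8; 37/32; 75/64; 151/128 } R={ 303/256; 19/16; 5/4; 3/2; 2 } -> 605/512
step 12: add Blue to get BBRRRBRBBBRB; options L={ 0; 1; 9/8; 37/32; 75/64; 151/128; 605/512 } R={ 303/256; 19/16; 5/4; 3/2; 2 } -> 1211/1024
step 13: add Red to get BBRRRBRBBBRBR; options L={ 0; 1; 9/8; 37/32; 75/64; 151/128; 605/512 } R={ 1211/1024; 303/256; 19/16; 5/4; 3/2; 2 } -> 2421/2048
step 14: add Blue to get BBRRRBRBBBRBRB; options L={ 0; 1; 9/8; 37/32; 75/64; 151/128; 605/512; 2421/2048 } R={ 1211/1024; 303/256; 19/16; 5/4; 3/2; 2 } -> 4843/4096
step 15: add Blue to get BBRRRBRBBBRBRBB; options L={ 0; 1; 9/8; 37/32; 75/64; 151/128; 605/512; 2421/2048; 4843/4096 } R={ 1211/1024; 303/256; 19/16; 5/4; 3/2; 2 } -> 9687/8192

9687/8192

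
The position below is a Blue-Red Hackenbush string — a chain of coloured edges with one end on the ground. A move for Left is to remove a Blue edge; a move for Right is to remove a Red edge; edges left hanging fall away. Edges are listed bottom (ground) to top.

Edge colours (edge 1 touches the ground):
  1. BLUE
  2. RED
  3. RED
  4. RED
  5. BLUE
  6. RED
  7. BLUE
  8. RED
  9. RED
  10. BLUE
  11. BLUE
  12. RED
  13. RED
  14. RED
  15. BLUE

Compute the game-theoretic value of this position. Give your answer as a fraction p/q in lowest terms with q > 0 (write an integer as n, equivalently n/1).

B: Left { 0 }, Right { — } — simplest 1
BR: Left { 0 }, Right { 1 } — simplest 1/2
BRR: Left { 0 }, Right { 1/2; 1 } — simplest 1/4
BRRR: Left { 0 }, Right { 1/4; 1/2; 1 } — simplest 1/8
BRRRB: Left { 0; 1/8 }, Right { 1/4; 1/2; 1 } — simplest 3/16
BRRRBR: Left { 0; 1/8 }, Right { 3/16; 1/4; 1/2; 1 } — simplest 5/32
BRRRBRB: Left { 0; 1/8; 5/32 }, Right { 3/16; 1/4; 1/2; 1 } — simplest 11/64
BRRRBRBR: Left { 0; 1/8; 5/32 }, Right { 11/64; 3/16; 1/4; 1/2; 1 } — simplest 21/128
BRRRBRBRR: Left { 0; 1/8; 5/32 }, Right { 21/128; 11/64; 3/16; 1/4; 1/2; 1 } — simplest 41/256
BRRRBRBRRB: Left { 0; 1/8; 5/32; 41/256 }, Right { 21/128; 11/64; 3/16; 1/4; 1/2; 1 } — simplest 83/512
BRRRBRBRRBB: Left { 0; 1/8; 5/32; 41/256; 83/512 }, Right { 21/128; 11/64; 3/16; 1/4; 1/2; 1 } — simplest 167/1024
BRRRBRBRRBBR: Left { 0; 1/8; 5/32; 41/256; 83/512 }, Right { 167/1024; 21/128; 11/64; 3/16; 1/4; 1/2; 1 } — simplest 333/2048
BRRRBRBRRBBRR: Left { 0; 1/8; 5/32; 41/256; 83/512 }, Right { 333/2048; 167/1024; 21/128; 11/64; 3/16; 1/4; 1/2; 1 } — simplest 665/4096
BRRRBRBRRBBRRR: Left { 0; 1/8; 5/32; 41/256; 83/512 }, Right { 665/4096; 333/2048; 167/1024; 21/128; 11/64; 3/16; 1/4; 1/2; 1 } — simplest 1329/8192
BRRRBRBRRBBRRRB: Left { 0; 1/8; 5/32; 41/256; 83/512; 1329/8192 }, Right { 665/4096; 333/2048; 167/1024; 21/128; 11/64; 3/16; 1/4; 1/2; 1 } — simplest 2659/16384

2659/16384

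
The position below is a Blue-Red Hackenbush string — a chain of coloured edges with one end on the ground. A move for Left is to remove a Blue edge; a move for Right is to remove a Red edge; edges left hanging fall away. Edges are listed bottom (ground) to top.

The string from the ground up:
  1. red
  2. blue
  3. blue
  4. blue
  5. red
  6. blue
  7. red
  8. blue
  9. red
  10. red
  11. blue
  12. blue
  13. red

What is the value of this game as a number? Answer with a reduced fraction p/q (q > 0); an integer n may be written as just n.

-691/4096

G(r) = { — | 0 } => -1
G(rb) = { -1 | 0 } => -1/2
G(rbb) = { -1, -1/2 | 0 } => -1/4
G(rbbb) = { -1, -1/2, -1/4 | 0 } => -1/8
G(rbbbr) = { -1, -1/2, -1/4 | -1/8, 0 } => -3/16
G(rbbbrb) = { -1, -1/2, -1/4, -3/16 | -1/8, 0 } => -5/32
G(rbbbrbr) = { -1, -1/2, -1/4, -3/16 | -5/32, -1/8, 0 } => -11/64
G(rbbbrbrb) = { -1, -1/2, -1/4, -3/16, -11/64 | -5/32, -1/8, 0 } => -21/128
G(rbbbrbrbr) = { -1, -1/2, -1/4, -3/16, -11/64 | -21/128, -5/32, -1/8, 0 } => -43/256
G(rbbbrbrbrr) = { -1, -1/2, -1/4, -3/16, -11/64 | -43/256, -21/128, -5/32, -1/8, 0 } => -87/512
G(rbbbrbrbrrb) = { -1, -1/2, -1/4, -3/16, -11/64, -87/512 | -43/256, -21/128, -5/32, -1/8, 0 } => -173/1024
G(rbbbrbrbrrbb) = { -1, -1/2, -1/4, -3/16, -11/64, -87/512, -173/1024 | -43/256, -21/128, -5/32, -1/8, 0 } => -345/2048
G(rbbbrbrbrrbbr) = { -1, -1/2, -1/4, -3/16, -11/64, -87/512, -173/1024 | -345/2048, -43/256, -21/128, -5/32, -1/8, 0 } => -691/4096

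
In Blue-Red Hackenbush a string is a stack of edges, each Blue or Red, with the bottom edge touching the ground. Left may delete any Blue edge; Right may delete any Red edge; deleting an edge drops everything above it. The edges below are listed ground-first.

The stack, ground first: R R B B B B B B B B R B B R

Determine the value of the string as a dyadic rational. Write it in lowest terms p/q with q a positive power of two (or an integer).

-4115/4096

1 of 14 · R · max L −∞ · min R 0 gives -1
2 of 14 · RR · max L −∞ · min R -1 gives -2
3 of 14 · RRB · max L -2 · min R -1 gives -3/2
4 of 14 · RRBB · max L -3/2 · min R -1 gives -5/4
5 of 14 · RRBBB · max L -5/4 · min R -1 gives -9/8
6 of 14 · RRBBBB · max L -9/8 · min R -1 gives -17/16
7 of 14 · RRBBBBB · max L -17/16 · min R -1 gives -33/32
8 of 14 · RRBBBBBB · max L -33/32 · min R -1 gives -65/64
9 of 14 · RRBBBBBBB · max L -65/64 · min R -1 gives -129/128
10 of 14 · RRBBBBBBBB · max L -129/128 · min R -1 gives -257/256
11 of 14 · RRBBBBBBBBR · max L -129/128 · min R -257/256 gives -515/512
12 of 14 · RRBBBBBBBBRB · max L -515/512 · min R -257/256 gives -1029/1024
13 of 14 · RRBBBBBBBBRBB · max L -1029/1024 · min R -257/256 gives -2057/2048
14 of 14 · RRBBBBBBBBRBBR · max L -1029/1024 · min R -2057/2048 gives -4115/4096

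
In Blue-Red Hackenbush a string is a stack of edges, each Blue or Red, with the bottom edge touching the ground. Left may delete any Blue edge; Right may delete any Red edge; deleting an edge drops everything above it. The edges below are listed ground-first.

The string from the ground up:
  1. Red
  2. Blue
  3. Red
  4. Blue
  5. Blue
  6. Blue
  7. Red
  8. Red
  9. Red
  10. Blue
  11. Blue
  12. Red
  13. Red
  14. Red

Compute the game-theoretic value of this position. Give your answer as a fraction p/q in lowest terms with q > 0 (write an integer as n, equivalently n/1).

-4559/8192

Recurse on prefixes of the 14-edge string Red Blue Red Blue Blue Blue Red Red Red Blue Blue Red Red Red:
1 of 14 · R · max L −∞ · min R 0 gives -1
2 of 14 · RB · max L -1 · min R 0 gives -1/2
3 of 14 · RBR · max L -1 · min R -1/2 gives -3/4
4 of 14 · RBRB · max L -3/4 · min R -1/2 gives -5/8
5 of 14 · RBRBB · max L -5/8 · min R -1/2 gives -9/16
6 of 14 · RBRBBB · max L -9/16 · min R -1/2 gives -17/32
7 of 14 · RBRBBBR · max L -9/16 · min R -17/32 gives -35/64
8 of 14 · RBRBBBRR · max L -9/16 · min R -35/64 gives -71/128
9 of 14 · RBRBBBRRR · max L -9/16 · min R -71/128 gives -143/256
10 of 14 · RBRBBBRRRB · max L -143/256 · min R -71/128 gives -285/512
11 of 14 · RBRBBBRRRBB · max L -285/512 · min R -71/128 gives -569/1024
12 of 14 · RBRBBBRRRBBR · max L -285/512 · min R -569/1024 gives -1139/2048
13 of 14 · RBRBBBRRRBBRR · max L -285/512 · min R -1139/2048 gives -2279/4096
14 of 14 · RBRBBBRRRBBRRR · max L -285/512 · min R -2279/4096 gives -4559/8192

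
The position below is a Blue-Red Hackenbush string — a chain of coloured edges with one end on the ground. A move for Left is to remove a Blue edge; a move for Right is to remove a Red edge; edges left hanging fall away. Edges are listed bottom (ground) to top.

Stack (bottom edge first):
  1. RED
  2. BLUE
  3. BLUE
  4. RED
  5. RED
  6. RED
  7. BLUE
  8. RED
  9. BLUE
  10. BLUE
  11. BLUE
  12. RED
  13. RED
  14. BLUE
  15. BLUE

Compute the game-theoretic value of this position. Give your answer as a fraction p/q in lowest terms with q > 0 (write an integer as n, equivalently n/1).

-7449/16384

Prefix values for RED BLUE BLUE RED RED RED BLUE RED BLUE BLUE BLUE RED RED BLUE BLUE via {L|R} + simplicity:
value(R) = { none | 0 } gives -1
value(RB) = { -1 | 0 } gives -1/2
value(RBB) = { -1,-1/2 | 0 } gives -1/4
value(RBBR) = { -1,-1/2 | -1/4,0 } gives -3/8
value(RBBRR) = { -1,-1/2 | -3/8,-1/4,0 } gives -7/16
value(RBBRRR) = { -1,-1/2 | -7/16,-3/8,-1/4,0 } gives -15/32
value(RBBRRRB) = { -1,-1/2,-15/32 | -7/16,-3/8,-1/4,0 } gives -29/64
value(RBBRRRBR) = { -1,-1/2,-15/32 | -29/64,-7/16,-3/8,-1/4,0 } gives -59/128
value(RBBRRRBRB) = { -1,-1/2,-15/32,-59/128 | -29/64,-7/16,-3/8,-1/4,0 } gives -117/256
value(RBBRRRBRBB) = { -1,-1/2,-15/32,-59/128,-117/256 | -29/64,-7/16,-3/8,-1/4,0 } gives -233/512
value(RBBRRRBRBBB) = { -1,-1/2,-15/32,-59/128,-117/256,-233/512 | -29/64,-7/16,-3/8,-1/4,0 } gives -465/1024
value(RBBRRRBRBBBR) = { -1,-1/2,-15/32,-59/128,-117/256,-233/512 | -465/1024,-29/64,-7/16,-3/8,-1/4,0 } gives -931/2048
value(RBBRRRBRBBBRR) = { -1,-1/2,-15/32,-59/128,-117/256,-233/512 | -931/2048,-465/1024,-29/64,-7/16,-3/8,-1/4,0 } gives -1863/4096
value(RBBRRRBRBBBRRB) = { -1,-1/2,-15/32,-59/128,-117/256,-233/512,-1863/4096 | -931/2048,-465/1024,-29/64,-7/16,-3/8,-1/4,0 } gives -3725/8192
value(RBBRRRBRBBBRRBB) = { -1,-1/2,-15/32,-59/128,-117/256,-233/512,-1863/4096,-3725/8192 | -931/2048,-465/1024,-29/64,-7/16,-3/8,-1/4,0 } gives -7449/16384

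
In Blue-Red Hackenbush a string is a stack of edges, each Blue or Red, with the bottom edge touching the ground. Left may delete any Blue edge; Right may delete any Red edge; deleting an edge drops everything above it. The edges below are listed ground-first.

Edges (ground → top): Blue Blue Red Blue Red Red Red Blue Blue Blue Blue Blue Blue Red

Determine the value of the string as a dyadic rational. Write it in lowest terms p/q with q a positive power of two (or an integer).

6397/4096

Build v(s[:k]) for k = 1..14, string s = Blue Blue Red Blue Red Red Red Blue Blue Blue Blue Blue Blue Red.
v(B) = { 0 |  } -> 1
v(BB) = { 0; 1 |  } -> 2
v(BBR) = { 0; 1 | 2 } -> 3/2
v(BBRB) = { 0; 1; 3/2 | 2 } -> 7/4
v(BBRBR) = { 0; 1; 3/2 | 7/4; 2 } -> 13/8
v(BBRBRR) = { 0; 1; 3/2 | 13/8; 7/4; 2 } -> 25/16
v(BBRBRRR) = { 0; 1; 3/2 | 25/16; 13/8; 7/4; 2 } -> 49/32
v(BBRBRRRB) = { 0; 1; 3/2; 49/32 | 25/16; 13/8; 7/4; 2 } -> 99/64
v(BBRBRRRBB) = { 0; 1; 3/2; 49/32; 99/64 | 25/16; 13/8; 7/4; 2 } -> 199/128
v(BBRBRRRBBB) = { 0; 1; 3/2; 49/32; 99/64; 199/128 | 25/16; 13/8; 7/4; 2 } -> 399/256
v(BBRBRRRBBBB) = { 0; 1; 3/2; 49/32; 99/64; 199/128; 399/256 | 25/16; 13/8; 7/4; 2 } -> 799/512
v(BBRBRRRBBBBB) = { 0; 1; 3/2; 49/32; 99/64; 199/128; 399/256; 799/512 | 25/16; 13/8; 7/4; 2 } -> 1599/1024
v(BBRBRRRBBBBBB) = { 0; 1; 3/2; 49/32; 99/64; 199/128; 399/256; 799/512; 1599/1024 | 25/16; 13/8; 7/4; 2 } -> 3199/2048
v(BBRBRRRBBBBBBR) = { 0; 1; 3/2; 49/32; 99/64; 199/128; 399/256; 799/512; 1599/1024 | 3199/2048; 25/16; 13/8; 7/4; 2 } -> 6397/4096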